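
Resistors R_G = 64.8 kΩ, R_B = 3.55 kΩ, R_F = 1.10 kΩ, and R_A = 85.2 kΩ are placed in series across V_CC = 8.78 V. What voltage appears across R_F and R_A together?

Total series resistance ΣR = 64.8 + 3.55 + 1.10 + 85.2 = 154.7 kΩ.
R_{R_F..R_A} = 1.10 + 85.2 = 86.30 kΩ.
Voltage divider: V = V_CC · (86.30 / 154.7) = 8.78 × 0.5580 = 4.900 V.

V ≈ 4.90 V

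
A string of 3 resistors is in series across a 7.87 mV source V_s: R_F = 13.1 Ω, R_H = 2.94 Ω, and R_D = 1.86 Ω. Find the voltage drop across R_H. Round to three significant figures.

V ≈ 1.29 mV

Total series resistance ΣR = 13.1 + 2.94 + 1.86 = 17.90 Ω.
By the voltage-divider rule, V = 7.87 × 2.940/17.90 = 1.293 mV.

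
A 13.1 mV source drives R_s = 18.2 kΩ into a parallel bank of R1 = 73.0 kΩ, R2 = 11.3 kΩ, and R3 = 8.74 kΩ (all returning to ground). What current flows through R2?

I ≈ 0.235 µA

Parallel bank: R_p = 1/(1/73.0 + 1/11.3 + 1/8.74) = 4.617 kΩ.
Node voltage V_A = V_s · R_p/(R_s + R_p) = 13.1 × 0.2023 = 2.651 mV.
I(R2) = V_A / R2 = 2.651/11.3 = 0.2346 µA.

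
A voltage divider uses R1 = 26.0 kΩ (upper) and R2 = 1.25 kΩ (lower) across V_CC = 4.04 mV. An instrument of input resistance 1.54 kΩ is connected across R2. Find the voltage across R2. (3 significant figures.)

The load sits in parallel with R2, giving an effective lower resistance R2' = R2·R_L/(R2+R_L) = 0.6900 kΩ.
Now apply the divider: V_out = 4.04 × 0.02585 = 0.1044 mV.
(Unloaded it would be 0.185 mV; the load pulls it down.)

V_out ≈ 0.104 mV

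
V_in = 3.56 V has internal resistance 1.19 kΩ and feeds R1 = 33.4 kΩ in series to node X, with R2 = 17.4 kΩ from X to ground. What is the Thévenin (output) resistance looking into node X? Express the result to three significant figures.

R1' = 1.19 + 33.4 = 34.59 kΩ (source resistance + R1).
Zeroing V_in shorts the top of R1' to ground, so R_th = R1' ‖ R2 = 11.58 kΩ.

R_th ≈ 11.6 kΩ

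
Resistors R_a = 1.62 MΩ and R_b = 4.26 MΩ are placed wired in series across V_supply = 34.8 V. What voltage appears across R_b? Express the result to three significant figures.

Total series resistance ΣR = 1.62 + 4.26 = 5.880 MΩ.
By the voltage-divider rule, V = 34.8 × 4.260/5.880 = 25.21 V.

V ≈ 25.2 V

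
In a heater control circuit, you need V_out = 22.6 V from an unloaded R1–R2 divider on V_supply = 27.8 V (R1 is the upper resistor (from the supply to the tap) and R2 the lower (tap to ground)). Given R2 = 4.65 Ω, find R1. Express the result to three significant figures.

R1 ≈ 1.07 Ω

Required fraction k = V_out/V_supply = 0.8129.
So R1 = R2 · (V_supply/V_out − 1) = 4.65 × (27.8/22.6 − 1) = 4.65 × 0.2301 = 1.070 Ω.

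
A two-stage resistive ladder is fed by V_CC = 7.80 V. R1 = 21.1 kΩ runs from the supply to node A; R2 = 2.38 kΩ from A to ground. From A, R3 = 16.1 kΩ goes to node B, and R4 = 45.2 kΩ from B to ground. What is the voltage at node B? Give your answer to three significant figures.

V_B ≈ 0.563 V

The second stage (R3 + R4 = 61.30 kΩ) loads node A in parallel with R2.
Effective lower resistance at A: R2 ‖ 61.30 = 2.291 kΩ.
First divider: V_A = V_CC · 2.291/(21.1 + 2.291) = 0.7640 V.
V_B = V_A × 0.7374 = 0.5633 V.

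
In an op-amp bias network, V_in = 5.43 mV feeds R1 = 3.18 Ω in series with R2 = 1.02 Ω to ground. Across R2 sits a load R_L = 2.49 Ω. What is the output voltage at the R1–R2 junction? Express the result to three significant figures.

V_out ≈ 1.01 mV

R2 ‖ R_L = (1.02 × 2.49)/(1.02 + 2.49) = 0.7236 Ω.
Voltage divider with the loaded lower leg: V_out = 5.43 × 0.7236/(3.18 + 0.7236) = 5.43 × 0.1854 = 1.007 mV.
(Unloaded it would be 1.32 mV; the load pulls it down.)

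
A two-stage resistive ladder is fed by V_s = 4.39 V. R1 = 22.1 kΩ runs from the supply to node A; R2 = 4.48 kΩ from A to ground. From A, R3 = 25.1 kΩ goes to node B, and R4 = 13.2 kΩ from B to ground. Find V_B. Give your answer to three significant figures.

The second stage (R3 + R4 = 38.30 kΩ) loads node A in parallel with R2.
Effective lower resistance at A: R2 ‖ 38.30 = 4.011 kΩ.
So V_A = 4.39 × 0.1536 = 0.6743 V.
Then the unloaded second divider: V_B = V_A × R4/(R3+R4) = 0.6743 × 0.3446 = 0.2324 V.

V_B ≈ 0.232 V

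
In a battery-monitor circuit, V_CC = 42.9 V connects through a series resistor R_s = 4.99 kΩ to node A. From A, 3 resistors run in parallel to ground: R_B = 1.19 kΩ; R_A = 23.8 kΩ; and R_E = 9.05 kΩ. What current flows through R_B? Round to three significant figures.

I ≈ 6.05 mA

Parallel bank: R_p = 1/(1/1.19 + 1/23.8 + 1/9.05) = 1.007 kΩ.
Node voltage V_A = V_CC · R_p/(R_s + R_p) = 42.9 × 0.1679 = 7.205 V.
Branch current I = V_A/R_B = 7.205/1.19 = 6.054 mA.
(Check via current divider: I_total = 7.153 mA; share G_k/ΣG = 0.8464 → same result.)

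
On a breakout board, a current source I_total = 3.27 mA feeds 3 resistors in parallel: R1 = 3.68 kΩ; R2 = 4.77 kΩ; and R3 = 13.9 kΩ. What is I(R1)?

I ≈ 1.61 mA

Total conductance ΣG = 1/3.68 + 1/4.77 + 1/13.9 = 0.5533 (units of 1/kΩ).
Current divider: I(R1) = I_total · G_k/ΣG = 3.27 × (0.2717/0.5533) = 3.27 × 0.4911 = 1.606 mA.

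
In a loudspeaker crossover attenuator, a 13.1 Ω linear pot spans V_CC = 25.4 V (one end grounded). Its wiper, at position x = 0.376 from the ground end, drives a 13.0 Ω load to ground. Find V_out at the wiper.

V_out ≈ 7.72 V

Lower segment x·R_p = 4.926 Ω; upper segment (1−x)·R_p = 8.174 Ω.
Lower segment in parallel with the load: 4.926 ‖ 13.0 = 3.572 Ω.
Then V_out = V_CC · 3.572/(8.174 + 3.572) = 7.724 V.
(Unloaded: V_out = x·V_CC = 9.55 V.)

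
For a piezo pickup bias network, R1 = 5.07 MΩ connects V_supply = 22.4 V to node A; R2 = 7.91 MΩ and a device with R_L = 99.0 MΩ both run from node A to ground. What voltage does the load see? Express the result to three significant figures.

The load sits in parallel with R2, giving an effective lower resistance R2' = R2·R_L/(R2+R_L) = 7.325 MΩ.
Then V_out = V_supply · R2'/(R1 + R2') = 22.4 × 7.325/12.39 = 13.24 V.
(Unloaded it would be 13.7 V; the load pulls it down.)

V_out ≈ 13.2 V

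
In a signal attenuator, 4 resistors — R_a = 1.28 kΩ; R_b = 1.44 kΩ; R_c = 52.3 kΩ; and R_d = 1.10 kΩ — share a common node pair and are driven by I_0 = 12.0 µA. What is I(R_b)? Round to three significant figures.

ΣG = 1/1.28 + 1/1.44 + 1/52.3 + 1/1.10 = 2.404.
By the current-divider rule, I = I_0 · G_k/ΣG = 12.0 × 0.2889 = 3.467 µA.

I ≈ 3.47 µA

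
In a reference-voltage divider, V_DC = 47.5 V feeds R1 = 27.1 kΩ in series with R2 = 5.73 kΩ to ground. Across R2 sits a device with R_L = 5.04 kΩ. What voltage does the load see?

The load sits in parallel with R2, giving an effective lower resistance R2' = R2·R_L/(R2+R_L) = 2.681 kΩ.
Now apply the divider: V_out = 47.5 × 0.09004 = 4.277 V.
(Unloaded it would be 8.29 V; the load pulls it down.)

V_out ≈ 4.28 V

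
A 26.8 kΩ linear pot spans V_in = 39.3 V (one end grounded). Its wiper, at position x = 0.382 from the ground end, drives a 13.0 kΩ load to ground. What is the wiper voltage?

Lower segment x·R_p = 10.24 kΩ; upper segment (1−x)·R_p = 16.56 kΩ.
(x·R_p) ‖ R_L = 5.727 kΩ.
V_out = 39.3 × 5.727/(16.56 + 5.727) = 10.10 V.

V_out ≈ 10.1 V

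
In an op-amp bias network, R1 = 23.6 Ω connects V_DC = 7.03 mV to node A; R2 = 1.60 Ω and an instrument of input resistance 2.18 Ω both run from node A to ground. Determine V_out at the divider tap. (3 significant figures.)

First combine the lower leg with the load: R2 ‖ R_L = 0.9228 Ω.
Then V_out = V_DC · R2'/(R1 + R2') = 7.03 × 0.9228/24.52 = 0.2645 mV.

V_out ≈ 0.265 mV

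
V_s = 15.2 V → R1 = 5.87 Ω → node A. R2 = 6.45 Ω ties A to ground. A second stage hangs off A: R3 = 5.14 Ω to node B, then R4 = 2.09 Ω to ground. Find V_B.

V_B ≈ 1.61 V

Node A sees R2 in parallel with the series input of stage 2, R3 + R4 = 7.230 Ω.
R2 ‖ (R3+R4) = 3.409 Ω.
So V_A = 15.2 × 0.3674 = 5.584 V.
Then the unloaded second divider: V_B = V_A × R4/(R3+R4) = 5.584 × 0.2891 = 1.614 V.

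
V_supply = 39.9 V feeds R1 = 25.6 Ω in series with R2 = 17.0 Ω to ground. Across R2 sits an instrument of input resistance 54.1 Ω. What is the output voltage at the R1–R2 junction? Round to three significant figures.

V_out ≈ 13.4 V

First combine the lower leg with the load: R2 ‖ R_L = 12.94 Ω.
Now apply the divider: V_out = 39.9 × 0.3357 = 13.39 V.
(Unloaded it would be 15.9 V; the load pulls it down.)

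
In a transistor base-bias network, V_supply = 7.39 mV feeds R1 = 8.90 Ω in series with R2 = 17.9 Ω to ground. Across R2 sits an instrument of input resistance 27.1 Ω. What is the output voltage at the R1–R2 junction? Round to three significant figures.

V_out ≈ 4.05 mV

First combine the lower leg with the load: R2 ‖ R_L = 10.78 Ω.
Then V_out = V_supply · R2'/(R1 + R2') = 7.39 × 10.78/19.68 = 4.048 mV.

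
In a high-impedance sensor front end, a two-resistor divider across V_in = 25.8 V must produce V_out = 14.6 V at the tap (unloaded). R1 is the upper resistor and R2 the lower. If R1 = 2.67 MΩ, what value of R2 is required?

Required fraction k = V_out/V_in = 0.5659.
R2 = R1 · 0.5659/(1 − 0.5659) = 3.481 MΩ.

R2 ≈ 3.48 MΩ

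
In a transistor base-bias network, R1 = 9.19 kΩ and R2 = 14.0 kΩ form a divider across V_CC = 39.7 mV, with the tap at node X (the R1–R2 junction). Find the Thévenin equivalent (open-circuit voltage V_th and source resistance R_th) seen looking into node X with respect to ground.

V_th ≈ 24.0 mV, R_th ≈ 5.55 kΩ

Open-circuit (no load on X): V_th = V_CC · R2/(R1 + R2) = 39.7 × 14.0/(9.190 + 14.0) = 23.97 mV.
Zeroing V_CC shorts the top of R1 to ground, so R_th = R1 ‖ R2 = 5.548 kΩ.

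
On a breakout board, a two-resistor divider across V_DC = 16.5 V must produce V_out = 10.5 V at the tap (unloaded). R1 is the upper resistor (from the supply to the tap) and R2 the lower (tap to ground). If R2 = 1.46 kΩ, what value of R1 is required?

R1 ≈ 0.834 kΩ

Required fraction k = V_out/V_DC = 0.6364.
R1 = R2·(1/k − 1) = 1.46 × 0.5714 = 0.8343 kΩ.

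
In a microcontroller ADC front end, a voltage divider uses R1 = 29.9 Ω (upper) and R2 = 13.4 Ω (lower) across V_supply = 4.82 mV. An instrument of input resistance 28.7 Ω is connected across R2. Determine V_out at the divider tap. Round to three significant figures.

R2 ‖ R_L = (13.4 × 28.7)/(13.4 + 28.7) = 9.135 Ω.
Voltage divider with the loaded lower leg: V_out = 4.82 × 9.135/(29.9 + 9.135) = 4.82 × 0.2340 = 1.128 mV.
(Unloaded it would be 1.49 mV; the load pulls it down.)

V_out ≈ 1.13 mV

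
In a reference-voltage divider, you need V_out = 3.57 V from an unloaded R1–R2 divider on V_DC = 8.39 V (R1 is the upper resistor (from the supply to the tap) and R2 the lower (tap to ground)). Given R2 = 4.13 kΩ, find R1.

Required fraction k = V_out/V_DC = 0.4255.
R1 = R2·(1/k − 1) = 4.13 × 1.350 = 5.576 kΩ.

R1 ≈ 5.58 kΩ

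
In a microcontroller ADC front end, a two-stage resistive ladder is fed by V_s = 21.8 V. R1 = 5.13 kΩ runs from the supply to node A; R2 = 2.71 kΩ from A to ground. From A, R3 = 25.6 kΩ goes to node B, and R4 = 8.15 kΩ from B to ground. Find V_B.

V_B ≈ 1.73 V

Looking into the second stage from A: R3 + R4 = 33.75 kΩ appears in parallel with R2.
Effective lower resistance at A: R2 ‖ 33.75 = 2.509 kΩ.
So V_A = 21.8 × 0.3284 = 7.159 V.
Stage 2 is unloaded, so V_B = V_A · R4/(R3+R4) = 7.159 × 8.15/33.75 = 1.729 V.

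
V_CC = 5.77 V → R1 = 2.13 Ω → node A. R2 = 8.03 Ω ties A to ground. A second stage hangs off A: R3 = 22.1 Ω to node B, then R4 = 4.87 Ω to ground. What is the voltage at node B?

Looking into the second stage from A: R3 + R4 = 26.97 Ω appears in parallel with R2.
Effective lower resistance at A: R2 ‖ 26.97 = 6.188 Ω.
So V_A = 5.77 × 0.7439 = 4.292 V.
Stage 2 is unloaded, so V_B = V_A · R4/(R3+R4) = 4.292 × 4.87/26.97 = 0.7751 V.

V_B ≈ 0.775 V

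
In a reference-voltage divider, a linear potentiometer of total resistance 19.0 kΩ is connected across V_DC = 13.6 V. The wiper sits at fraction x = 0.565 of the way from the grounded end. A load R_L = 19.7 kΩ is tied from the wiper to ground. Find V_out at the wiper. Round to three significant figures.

Lower segment x·R_p = 10.73 kΩ; upper segment (1−x)·R_p = 8.265 kΩ.
Lower segment in parallel with the load: 10.73 ‖ 19.7 = 6.949 kΩ.
Loaded-divider output: V_out = 13.6 × 0.4567 = 6.212 V.
(Unloaded: V_out = x·V_DC = 7.68 V.)

V_out ≈ 6.21 V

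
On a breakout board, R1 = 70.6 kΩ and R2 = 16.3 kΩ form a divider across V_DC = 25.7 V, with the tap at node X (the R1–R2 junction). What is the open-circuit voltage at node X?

V_th ≈ 4.82 V

Open-circuit (no load on X): V_th = V_DC · R2/(R1 + R2) = 25.7 × 16.3/(70.60 + 16.3) = 4.821 V.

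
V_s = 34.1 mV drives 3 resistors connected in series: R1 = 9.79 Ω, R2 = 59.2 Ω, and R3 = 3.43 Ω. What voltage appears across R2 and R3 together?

ΣR = 9.79 + 59.2 + 3.43 = 72.42 Ω.
R_{R2..R3} = 59.2 + 3.43 = 62.63 Ω.
V = V_s · R/ΣR = 34.1 × 0.8648 = 29.49 mV.

V ≈ 29.5 mV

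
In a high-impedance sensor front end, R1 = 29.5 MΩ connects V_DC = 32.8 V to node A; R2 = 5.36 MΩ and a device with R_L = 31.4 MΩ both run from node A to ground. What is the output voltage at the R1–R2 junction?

R2 ‖ R_L = (5.36 × 31.4)/(5.36 + 31.4) = 4.578 MΩ.
Now apply the divider: V_out = 32.8 × 0.1344 = 4.407 V.

V_out ≈ 4.41 V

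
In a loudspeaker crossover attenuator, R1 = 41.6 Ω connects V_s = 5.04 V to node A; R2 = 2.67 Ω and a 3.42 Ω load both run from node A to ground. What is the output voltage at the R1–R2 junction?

The load sits in parallel with R2, giving an effective lower resistance R2' = R2·R_L/(R2+R_L) = 1.499 Ω.
Then V_out = V_s · R2'/(R1 + R2') = 5.04 × 1.499/43.10 = 0.1753 V.

V_out ≈ 0.175 V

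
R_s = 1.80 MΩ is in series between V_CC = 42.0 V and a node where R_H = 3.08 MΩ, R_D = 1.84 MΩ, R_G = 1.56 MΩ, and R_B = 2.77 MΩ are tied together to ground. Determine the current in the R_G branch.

I ≈ 6.17 µA

Combine the parallel branches: R_p = (1/3.08 + 1/1.84 + 1/1.56 + 1/2.77)⁻¹ = 0.5347 MΩ.
V_A = 42.0 × 0.5347/2.335 = 9.619 V.
I(R_G) = V_A / R_G = 9.619/1.56 = 6.166 µA.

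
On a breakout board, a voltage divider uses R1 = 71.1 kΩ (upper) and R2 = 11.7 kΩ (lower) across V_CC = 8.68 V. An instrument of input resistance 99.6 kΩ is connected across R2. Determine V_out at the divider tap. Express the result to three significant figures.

V_out ≈ 1.11 V

First combine the lower leg with the load: R2 ‖ R_L = 10.47 kΩ.
Then V_out = V_CC · R2'/(R1 + R2') = 8.68 × 10.47/81.57 = 1.114 V.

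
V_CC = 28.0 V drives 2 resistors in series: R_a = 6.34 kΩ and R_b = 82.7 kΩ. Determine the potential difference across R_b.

Series total: ΣR = 6.34 + 82.7 = 89.04 kΩ.
V = V_CC · R/ΣR = 28.0 × 0.9288 = 26.01 V.

V ≈ 26.0 V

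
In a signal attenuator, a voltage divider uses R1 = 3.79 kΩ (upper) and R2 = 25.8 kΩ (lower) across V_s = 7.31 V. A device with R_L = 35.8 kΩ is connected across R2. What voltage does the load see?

R2 ‖ R_L = (25.8 × 35.8)/(25.8 + 35.8) = 14.99 kΩ.
Voltage divider with the loaded lower leg: V_out = 7.31 × 14.99/(3.79 + 14.99) = 7.31 × 0.7982 = 5.835 V.

V_out ≈ 5.84 V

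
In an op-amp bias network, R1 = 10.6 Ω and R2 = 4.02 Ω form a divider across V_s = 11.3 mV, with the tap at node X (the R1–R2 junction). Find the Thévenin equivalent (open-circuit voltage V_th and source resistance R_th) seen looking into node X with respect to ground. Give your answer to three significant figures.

V_th ≈ 3.11 mV, R_th ≈ 2.91 Ω

Open-circuit (no load on X): V_th = V_s · R2/(R1 + R2) = 11.3 × 4.02/(10.60 + 4.02) = 3.107 mV.
Zeroing V_s shorts the top of R1 to ground, so R_th = R1 ‖ R2 = 2.915 Ω.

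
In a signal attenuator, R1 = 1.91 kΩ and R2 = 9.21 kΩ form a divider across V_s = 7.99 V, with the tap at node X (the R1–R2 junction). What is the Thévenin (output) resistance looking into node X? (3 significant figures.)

With V_s suppressed (replaced by a short), R_th = R1 ‖ R2 = (1.910 × 9.21)/(1.910 + 9.21) = 1.582 kΩ.

R_th ≈ 1.58 kΩ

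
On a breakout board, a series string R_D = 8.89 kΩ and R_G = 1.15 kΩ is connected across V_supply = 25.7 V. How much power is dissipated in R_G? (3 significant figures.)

P ≈ 7.54 mW

Series current I = V_supply/ΣR = 25.7/10.04 = 2.560 mA.
P = I²R = 6.552 × 1.15 = 7.535 mW.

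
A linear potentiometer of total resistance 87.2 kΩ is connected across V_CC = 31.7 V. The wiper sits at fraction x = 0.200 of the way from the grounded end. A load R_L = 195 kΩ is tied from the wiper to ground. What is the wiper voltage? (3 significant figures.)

Split the track: R_lower = x·R_p = 17.44 kΩ, R_upper = (1−x)·R_p = 69.76 kΩ.
R_L loads the lower segment: effective lower R = 16.01 kΩ.
Then V_out = V_CC · 16.01/(69.76 + 16.01) = 5.917 V.

V_out ≈ 5.92 V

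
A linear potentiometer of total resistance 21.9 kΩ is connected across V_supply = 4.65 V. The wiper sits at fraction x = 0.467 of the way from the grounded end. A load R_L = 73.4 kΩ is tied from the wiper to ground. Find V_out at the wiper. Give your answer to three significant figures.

Lower segment x·R_p = 10.23 kΩ; upper segment (1−x)·R_p = 11.67 kΩ.
R_L loads the lower segment: effective lower R = 8.977 kΩ.
V_out = 4.65 × 8.977/(11.67 + 8.977) = 2.021 V.
(Unloaded: V_out = x·V_supply = 2.17 V.)

V_out ≈ 2.02 V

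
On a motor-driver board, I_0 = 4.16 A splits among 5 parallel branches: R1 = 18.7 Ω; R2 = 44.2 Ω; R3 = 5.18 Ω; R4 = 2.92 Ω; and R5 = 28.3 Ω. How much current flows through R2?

I ≈ 0.145 A

Total conductance ΣG = 1/18.7 + 1/44.2 + 1/5.18 + 1/2.92 + 1/28.3 = 0.6470 (units of 1/Ω).
Current divider: I(R2) = I_0 · G_k/ΣG = 4.16 × (0.02262/0.6470) = 4.16 × 0.03497 = 0.1455 A.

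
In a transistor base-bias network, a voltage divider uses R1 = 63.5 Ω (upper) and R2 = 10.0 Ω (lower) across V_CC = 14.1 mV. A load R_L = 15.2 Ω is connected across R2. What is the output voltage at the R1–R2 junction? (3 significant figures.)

V_out ≈ 1.22 mV

R2 ‖ R_L = (10.0 × 15.2)/(10.0 + 15.2) = 6.032 Ω.
Voltage divider with the loaded lower leg: V_out = 14.1 × 6.032/(63.5 + 6.032) = 14.1 × 0.08675 = 1.223 mV.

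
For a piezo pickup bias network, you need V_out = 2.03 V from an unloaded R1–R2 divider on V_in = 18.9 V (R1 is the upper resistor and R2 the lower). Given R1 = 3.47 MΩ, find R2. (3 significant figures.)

R2 ≈ 0.418 MΩ

Required fraction k = V_out/V_in = 0.1074.
Rearranging, R2 = R1·k/(1−k) = 3.47 × 0.1203 = 0.4176 MΩ.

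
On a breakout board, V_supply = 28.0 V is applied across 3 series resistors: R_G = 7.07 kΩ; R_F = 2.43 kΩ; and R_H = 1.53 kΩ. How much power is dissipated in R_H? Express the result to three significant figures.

P ≈ 9.86 mW

Series current I = V_supply/ΣR = 28.0/11.03 = 2.539 mA.
P(R_H) = I²·R_H = (2.539)² × 1.53 = 9.860 mW.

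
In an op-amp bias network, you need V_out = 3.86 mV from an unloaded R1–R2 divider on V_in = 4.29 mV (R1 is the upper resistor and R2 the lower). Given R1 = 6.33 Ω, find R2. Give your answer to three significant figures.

R2 ≈ 56.8 Ω

The divider ratio is R2/(R1+R2) = 3.86/4.29 = 0.8998.
R2 = R1 · 0.8998/(1 − 0.8998) = 56.82 Ω.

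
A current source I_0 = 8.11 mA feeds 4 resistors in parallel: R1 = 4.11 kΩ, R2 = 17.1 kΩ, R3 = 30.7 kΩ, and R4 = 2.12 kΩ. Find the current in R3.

I ≈ 0.328 mA

Total conductance ΣG = 1/4.11 + 1/17.1 + 1/30.7 + 1/2.12 = 0.8061 (units of 1/kΩ).
Current divider: I(R3) = I_0 · G_k/ΣG = 8.11 × (0.03257/0.8061) = 8.11 × 0.04041 = 0.3277 mA.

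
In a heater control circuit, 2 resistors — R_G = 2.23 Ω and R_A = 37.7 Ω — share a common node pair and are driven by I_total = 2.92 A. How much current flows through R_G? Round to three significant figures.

I ≈ 2.76 A

For two parallel branches, I_k = I_total · (other R)/(sum of R).
I(R_G) = 2.92 × 37.7/(2.23 + 37.7) = 2.92 × 0.9442 = 2.757 A.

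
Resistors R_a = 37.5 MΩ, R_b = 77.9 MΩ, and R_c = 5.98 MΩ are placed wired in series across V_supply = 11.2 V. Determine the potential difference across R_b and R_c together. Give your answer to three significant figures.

Series total: ΣR = 37.5 + 77.9 + 5.98 = 121.4 MΩ.
R_{R_b..R_c} = 77.9 + 5.98 = 83.88 MΩ.
V = V_supply · R/ΣR = 11.2 × 0.6911 = 7.740 V.

V ≈ 7.74 V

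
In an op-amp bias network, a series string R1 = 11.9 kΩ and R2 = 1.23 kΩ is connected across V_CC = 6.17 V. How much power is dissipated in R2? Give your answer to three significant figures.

P ≈ 0.272 mW

ΣR = 13.13 kΩ → I = 6.17/13.13 = 0.4699 mA.
P = I²R = 0.2208 × 1.23 = 0.2716 mW.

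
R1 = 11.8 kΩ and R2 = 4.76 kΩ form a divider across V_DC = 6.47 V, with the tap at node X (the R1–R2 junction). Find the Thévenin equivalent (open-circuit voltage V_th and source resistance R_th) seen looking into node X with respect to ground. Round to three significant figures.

Open-circuit (no load on X): V_th = V_DC · R2/(R1 + R2) = 6.47 × 4.76/(11.80 + 4.76) = 1.860 V.
Looking into X with the source shorted: R_th = R1·R2/(R1+R2) = 11.80 × 4.76/16.56 = 3.392 kΩ.

V_th ≈ 1.86 V, R_th ≈ 3.39 kΩ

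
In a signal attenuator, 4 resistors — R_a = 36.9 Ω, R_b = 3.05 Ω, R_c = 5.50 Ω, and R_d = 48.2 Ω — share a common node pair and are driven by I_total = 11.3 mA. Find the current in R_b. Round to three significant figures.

Total conductance ΣG = 1/36.9 + 1/3.05 + 1/5.50 + 1/48.2 = 0.5575 (units of 1/Ω).
R_b takes the fraction G_k/ΣG = 0.3279/0.5575 = 0.5881, so I = 11.3 × 0.5881 = 6.645 mA.

I ≈ 6.65 mA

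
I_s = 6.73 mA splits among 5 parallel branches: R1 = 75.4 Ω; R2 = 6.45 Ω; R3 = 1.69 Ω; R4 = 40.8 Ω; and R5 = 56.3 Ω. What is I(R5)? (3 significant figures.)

I ≈ 0.149 mA

Total conductance ΣG = 1/75.4 + 1/6.45 + 1/1.69 + 1/40.8 + 1/56.3 = 0.8023 (units of 1/Ω).
R5 takes the fraction G_k/ΣG = 0.01776/0.8023 = 0.02214, so I = 6.73 × 0.02214 = 0.1490 mA.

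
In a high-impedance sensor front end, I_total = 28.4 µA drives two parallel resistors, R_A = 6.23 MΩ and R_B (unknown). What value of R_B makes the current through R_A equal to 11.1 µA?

The fraction through R_A equals R_B/(R_A+R_B).
11.1/28.4 = R_B/(R_A + R_B) → R_B = R_A · (0.3908)/(1 − 0.3908) = 6.23 × 0.6416 = 3.997 MΩ.

R_B ≈ 4.00 MΩ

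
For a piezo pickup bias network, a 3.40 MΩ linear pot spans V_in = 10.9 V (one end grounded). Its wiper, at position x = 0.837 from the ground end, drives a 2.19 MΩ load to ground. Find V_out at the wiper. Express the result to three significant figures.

Lower segment x·R_p = 2.846 MΩ; upper segment (1−x)·R_p = 0.5542 MΩ.
(x·R_p) ‖ R_L = 1.238 MΩ.
Loaded-divider output: V_out = 10.9 × 0.6907 = 7.529 V.
(Unloaded: V_out = x·V_in = 9.12 V.)

V_out ≈ 7.53 V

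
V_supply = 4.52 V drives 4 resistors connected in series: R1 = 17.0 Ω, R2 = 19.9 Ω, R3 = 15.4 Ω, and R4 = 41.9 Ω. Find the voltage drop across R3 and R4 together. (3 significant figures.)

V ≈ 2.75 V

Series total: ΣR = 17.0 + 19.9 + 15.4 + 41.9 = 94.20 Ω.
R_{R3..R4} = 15.4 + 41.9 = 57.30 Ω.
V = V_supply · R/ΣR = 4.52 × 0.6083 = 2.749 V.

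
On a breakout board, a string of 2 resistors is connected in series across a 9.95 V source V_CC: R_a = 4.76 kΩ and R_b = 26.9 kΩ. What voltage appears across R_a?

V ≈ 1.50 V

ΣR = 4.76 + 26.9 = 31.66 kΩ.
V = V_CC · R/ΣR = 9.95 × 0.1503 = 1.496 V.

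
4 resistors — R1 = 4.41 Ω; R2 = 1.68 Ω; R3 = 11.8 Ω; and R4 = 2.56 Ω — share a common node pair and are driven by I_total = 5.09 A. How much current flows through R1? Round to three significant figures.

Total conductance ΣG = 1/4.41 + 1/1.68 + 1/11.8 + 1/2.56 = 1.297 (units of 1/Ω).
R1 takes the fraction G_k/ΣG = 0.2268/1.297 = 0.1748, so I = 5.09 × 0.1748 = 0.8896 A.

I ≈ 0.890 A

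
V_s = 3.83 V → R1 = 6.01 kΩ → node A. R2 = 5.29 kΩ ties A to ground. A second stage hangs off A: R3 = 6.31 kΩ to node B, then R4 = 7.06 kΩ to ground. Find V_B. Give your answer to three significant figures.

V_B ≈ 0.782 V

Node A sees R2 in parallel with the series input of stage 2, R3 + R4 = 13.37 kΩ.
Effective lower resistance at A: R2 ‖ 13.37 = 3.790 kΩ.
So V_A = 3.83 × 0.3868 = 1.481 V.
Stage 2 is unloaded, so V_B = V_A · R4/(R3+R4) = 1.481 × 7.06/13.37 = 0.7822 V.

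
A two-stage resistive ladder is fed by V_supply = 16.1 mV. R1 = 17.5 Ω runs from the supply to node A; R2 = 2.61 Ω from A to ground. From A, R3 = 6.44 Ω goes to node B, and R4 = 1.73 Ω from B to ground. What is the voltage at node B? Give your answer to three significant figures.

Node A sees R2 in parallel with the series input of stage 2, R3 + R4 = 8.170 Ω.
R2 ‖ (R3+R4) = 1.978 Ω.
So V_A = 16.1 × 0.1016 = 1.635 mV.
V_B = V_A × 0.2118 = 0.3462 mV.

V_B ≈ 0.346 mV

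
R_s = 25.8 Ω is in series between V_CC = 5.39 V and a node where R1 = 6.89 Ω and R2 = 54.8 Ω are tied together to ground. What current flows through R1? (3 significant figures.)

I ≈ 0.150 A

Combine the parallel branches: R_p = (1/6.89 + 1/54.8)⁻¹ = 6.120 Ω.
Node voltage V_A = V_CC · R_p/(R_s + R_p) = 5.39 × 0.1917 = 1.033 V.
I(R1) = V_A / R1 = 1.033/6.89 = 0.1500 A.
(Equivalently: I_total = 0.1689 A, then current-divider fraction G_k/ΣG = 0.8883.)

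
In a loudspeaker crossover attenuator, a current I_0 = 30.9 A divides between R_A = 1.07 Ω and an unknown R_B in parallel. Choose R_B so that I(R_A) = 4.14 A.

In a two-way split, I_A/I_0 = R_B/(R_A + R_B).
4.14/30.9 = R_B/(R_A + R_B) → R_B = R_A · (0.1340)/(1 − 0.1340) = 1.07 × 0.1547 = 0.1655 Ω.

R_B ≈ 0.166 Ω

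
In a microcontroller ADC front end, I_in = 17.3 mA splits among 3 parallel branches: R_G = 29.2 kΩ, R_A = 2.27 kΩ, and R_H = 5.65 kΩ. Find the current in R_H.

I ≈ 4.70 mA

Conductances: ΣG = 1/29.2 + 1/2.27 + 1/5.65 = 0.6518 (1/kΩ).
R_H takes the fraction G_k/ΣG = 0.1770/0.6518 = 0.2716, so I = 17.3 × 0.2716 = 4.698 mA.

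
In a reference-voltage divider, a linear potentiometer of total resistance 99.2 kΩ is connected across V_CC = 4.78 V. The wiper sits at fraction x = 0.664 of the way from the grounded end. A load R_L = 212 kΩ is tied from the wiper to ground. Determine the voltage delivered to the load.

Lower segment x·R_p = 65.87 kΩ; upper segment (1−x)·R_p = 33.33 kΩ.
R_L loads the lower segment: effective lower R = 50.25 kΩ.
Then V_out = V_CC · 50.25/(33.33 + 50.25) = 2.874 V.

V_out ≈ 2.87 V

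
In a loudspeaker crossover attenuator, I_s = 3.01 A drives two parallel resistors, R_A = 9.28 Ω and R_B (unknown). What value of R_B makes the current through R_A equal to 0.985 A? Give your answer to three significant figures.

R_B ≈ 4.51 Ω

Two-branch current divider: I_A = I_s · R_B/(R_A + R_B).
0.985/3.01 = R_B/(R_A + R_B) → R_B = R_A · (0.3272)/(1 − 0.3272) = 9.28 × 0.4864 = 4.514 Ω.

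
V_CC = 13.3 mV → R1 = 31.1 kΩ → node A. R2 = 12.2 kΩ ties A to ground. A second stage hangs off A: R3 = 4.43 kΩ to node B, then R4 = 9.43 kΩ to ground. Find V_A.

Looking into the second stage from A: R3 + R4 = 13.86 kΩ appears in parallel with R2.
R2 ‖ (R3+R4) = 6.489 kΩ.
So V_A = 13.3 × 0.1726 = 2.296 mV.

V_A ≈ 2.30 mV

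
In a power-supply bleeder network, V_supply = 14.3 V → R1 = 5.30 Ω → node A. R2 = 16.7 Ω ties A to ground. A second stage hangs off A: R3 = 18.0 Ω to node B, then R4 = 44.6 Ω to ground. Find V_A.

V_A ≈ 10.2 V

The second stage (R3 + R4 = 62.60 Ω) loads node A in parallel with R2.
R2 ‖ (R3+R4) = 13.18 Ω.
First divider: V_A = V_supply · 13.18/(5.30 + 13.18) = 10.20 V.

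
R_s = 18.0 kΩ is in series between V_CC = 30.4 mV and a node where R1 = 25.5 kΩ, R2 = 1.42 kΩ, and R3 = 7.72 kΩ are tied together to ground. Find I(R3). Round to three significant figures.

I ≈ 0.236 µA

Combine the parallel branches: R_p = (1/25.5 + 1/1.42 + 1/7.72)⁻¹ = 1.146 kΩ.
V_A by voltage divider: V_A = 30.4 × 1.146/(18.0 + 1.146) = 1.819 mV.
Branch current I = V_A/R3 = 1.819/7.72 = 0.2356 µA.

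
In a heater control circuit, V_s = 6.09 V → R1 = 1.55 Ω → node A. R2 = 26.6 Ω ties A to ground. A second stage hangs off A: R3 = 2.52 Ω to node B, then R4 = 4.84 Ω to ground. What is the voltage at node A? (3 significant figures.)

V_A ≈ 4.80 V

Looking into the second stage from A: R3 + R4 = 7.360 Ω appears in parallel with R2.
R2 ‖ (R3+R4) = 5.765 Ω.
So V_A = 6.09 × 0.7881 = 4.800 V.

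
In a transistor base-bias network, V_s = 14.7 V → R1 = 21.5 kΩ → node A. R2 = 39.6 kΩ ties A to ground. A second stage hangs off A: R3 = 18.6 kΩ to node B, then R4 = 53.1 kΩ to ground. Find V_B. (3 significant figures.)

The second stage (R3 + R4 = 71.70 kΩ) loads node A in parallel with R2.
R2 ‖ (R3+R4) = 25.51 kΩ.
First divider: V_A = V_s · 25.51/(21.5 + 25.51) = 7.977 V.
V_B = V_A × 0.7406 = 5.908 V.

V_B ≈ 5.91 V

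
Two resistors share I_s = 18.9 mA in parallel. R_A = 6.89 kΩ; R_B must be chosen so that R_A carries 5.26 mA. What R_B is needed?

In a two-way split, I_A/I_s = R_B/(R_A + R_B).
5.26/18.9 = R_B/(R_A + R_B) → R_B = R_A · (0.2783)/(1 − 0.2783) = 6.89 × 0.3856 = 2.657 kΩ.

R_B ≈ 2.66 kΩ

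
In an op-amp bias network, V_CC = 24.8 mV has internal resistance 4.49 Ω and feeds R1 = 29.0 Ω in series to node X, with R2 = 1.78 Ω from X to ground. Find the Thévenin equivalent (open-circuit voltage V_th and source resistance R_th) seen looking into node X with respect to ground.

V_th ≈ 1.25 mV, R_th ≈ 1.69 Ω

R1' = 4.49 + 29.0 = 33.49 Ω (source resistance + R1).
V_th is the unloaded tap voltage: V_CC · R2/(R1'+R2) = 24.8 × 0.05047 = 1.252 mV.
With V_CC suppressed (replaced by a short), R_th = R1' ‖ R2 = (33.49 × 1.78)/(33.49 + 1.78) = 1.690 Ω.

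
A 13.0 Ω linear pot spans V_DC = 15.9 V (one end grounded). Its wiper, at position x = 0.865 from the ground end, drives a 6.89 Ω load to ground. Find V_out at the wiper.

Split the track: R_lower = x·R_p = 11.24 Ω, R_upper = (1−x)·R_p = 1.755 Ω.
R_L loads the lower segment: effective lower R = 4.272 Ω.
V_out = 15.9 × 4.272/(1.755 + 4.272) = 11.27 V.

V_out ≈ 11.3 V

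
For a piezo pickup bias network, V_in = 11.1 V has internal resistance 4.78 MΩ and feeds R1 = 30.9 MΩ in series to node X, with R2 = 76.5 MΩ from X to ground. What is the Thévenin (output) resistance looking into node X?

R_th ≈ 24.3 MΩ

R1' = 4.78 + 30.9 = 35.68 MΩ (source resistance + R1).
Zeroing V_in shorts the top of R1' to ground, so R_th = R1' ‖ R2 = 24.33 MΩ.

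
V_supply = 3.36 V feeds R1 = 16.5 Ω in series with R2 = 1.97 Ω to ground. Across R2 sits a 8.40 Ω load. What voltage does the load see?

The load sits in parallel with R2, giving an effective lower resistance R2' = R2·R_L/(R2+R_L) = 1.596 Ω.
Now apply the divider: V_out = 3.36 × 0.08818 = 0.2963 V.

V_out ≈ 0.296 V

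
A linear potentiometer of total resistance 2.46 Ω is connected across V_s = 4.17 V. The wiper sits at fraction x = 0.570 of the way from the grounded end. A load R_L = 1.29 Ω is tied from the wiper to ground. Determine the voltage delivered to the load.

Split the track: R_lower = x·R_p = 1.402 Ω, R_upper = (1−x)·R_p = 1.058 Ω.
(x·R_p) ‖ R_L = 0.6719 Ω.
Loaded-divider output: V_out = 4.17 × 0.3884 = 1.620 V.
(Unloaded: V_out = x·V_s = 2.38 V.)

V_out ≈ 1.62 V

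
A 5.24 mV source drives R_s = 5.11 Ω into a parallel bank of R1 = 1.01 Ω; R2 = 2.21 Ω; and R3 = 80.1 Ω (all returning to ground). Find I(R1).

I ≈ 0.615 mA

Combine the parallel branches: R_p = (1/1.01 + 1/2.21 + 1/80.1)⁻¹ = 0.6873 Ω.
V_A = 5.24 × 0.6873/5.797 = 0.6212 mV.
Branch current I = V_A/R1 = 0.6212/1.01 = 0.6150 mA.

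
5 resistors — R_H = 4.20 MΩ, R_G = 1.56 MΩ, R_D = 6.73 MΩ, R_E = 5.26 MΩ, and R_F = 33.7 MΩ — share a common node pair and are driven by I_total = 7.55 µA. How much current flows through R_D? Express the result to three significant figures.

Total conductance ΣG = 1/4.20 + 1/1.56 + 1/6.73 + 1/5.26 + 1/33.7 = 1.247 (units of 1/MΩ).
By the current-divider rule, I = I_total · G_k/ΣG = 7.55 × 0.1191 = 0.8993 µA.

I ≈ 0.899 µA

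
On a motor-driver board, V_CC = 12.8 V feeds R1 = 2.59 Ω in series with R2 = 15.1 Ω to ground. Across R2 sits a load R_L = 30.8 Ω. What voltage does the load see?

V_out ≈ 10.2 V

The load sits in parallel with R2, giving an effective lower resistance R2' = R2·R_L/(R2+R_L) = 10.13 Ω.
Now apply the divider: V_out = 12.8 × 0.7964 = 10.19 V.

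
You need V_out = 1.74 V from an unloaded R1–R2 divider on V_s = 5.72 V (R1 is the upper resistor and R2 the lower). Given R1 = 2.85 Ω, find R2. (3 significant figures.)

R2 ≈ 1.25 Ω

The divider ratio is R2/(R1+R2) = 1.74/5.72 = 0.3042.
So R2 = R1 · V_out/(V_s − V_out) = 2.85 × 1.74/(5.72 − 1.74) = 2.85 × 0.4372 = 1.246 Ω.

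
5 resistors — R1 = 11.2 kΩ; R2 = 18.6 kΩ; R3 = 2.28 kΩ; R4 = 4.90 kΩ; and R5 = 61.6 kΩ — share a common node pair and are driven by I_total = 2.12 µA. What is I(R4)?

ΣG = 1/11.2 + 1/18.6 + 1/2.28 + 1/4.90 + 1/61.6 = 0.8020.
By the current-divider rule, I = I_total · G_k/ΣG = 2.12 × 0.2545 = 0.5395 µA.

I ≈ 0.539 µA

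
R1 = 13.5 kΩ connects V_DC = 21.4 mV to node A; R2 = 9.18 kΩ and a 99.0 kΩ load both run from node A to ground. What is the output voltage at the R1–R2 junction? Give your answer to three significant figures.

The load sits in parallel with R2, giving an effective lower resistance R2' = R2·R_L/(R2+R_L) = 8.401 kΩ.
Voltage divider with the loaded lower leg: V_out = 21.4 × 8.401/(13.5 + 8.401) = 21.4 × 0.3836 = 8.209 mV.
(Unloaded it would be 8.66 mV; the load pulls it down.)

V_out ≈ 8.21 mV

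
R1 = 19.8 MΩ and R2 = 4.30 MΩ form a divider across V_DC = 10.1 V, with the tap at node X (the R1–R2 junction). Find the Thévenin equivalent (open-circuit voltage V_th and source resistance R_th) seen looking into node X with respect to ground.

V_th ≈ 1.80 V, R_th ≈ 3.53 MΩ

Open-circuit (no load on X): V_th = V_DC · R2/(R1 + R2) = 10.1 × 4.30/(19.80 + 4.30) = 1.802 V.
Looking into X with the source shorted: R_th = R1·R2/(R1+R2) = 19.80 × 4.30/24.10 = 3.533 MΩ.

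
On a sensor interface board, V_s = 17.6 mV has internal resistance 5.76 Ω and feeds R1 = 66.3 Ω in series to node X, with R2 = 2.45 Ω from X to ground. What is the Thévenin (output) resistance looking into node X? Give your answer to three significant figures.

R1' = 5.76 + 66.3 = 72.06 Ω (source resistance + R1).
With V_s suppressed (replaced by a short), R_th = R1' ‖ R2 = (72.06 × 2.45)/(72.06 + 2.45) = 2.369 Ω.

R_th ≈ 2.37 Ω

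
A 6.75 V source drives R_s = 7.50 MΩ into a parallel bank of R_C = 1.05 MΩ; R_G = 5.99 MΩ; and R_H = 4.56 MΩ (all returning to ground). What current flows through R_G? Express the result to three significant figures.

I ≈ 0.102 µA

Equivalent of the parallel group: R_p = 0.7470 MΩ.
V_A = 6.75 × 0.7470/8.247 = 0.6114 V.
I(R_G) = V_A / R_G = 0.6114/5.99 = 0.1021 µA.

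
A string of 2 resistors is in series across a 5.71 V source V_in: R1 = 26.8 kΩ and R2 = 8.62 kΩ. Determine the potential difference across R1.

Series total: ΣR = 26.8 + 8.62 = 35.42 kΩ.
By the voltage-divider rule, V = 5.71 × 26.80/35.42 = 4.320 V.

V ≈ 4.32 V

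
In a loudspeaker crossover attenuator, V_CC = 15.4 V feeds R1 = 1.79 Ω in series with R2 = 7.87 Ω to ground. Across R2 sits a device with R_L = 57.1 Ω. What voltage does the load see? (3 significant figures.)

The load sits in parallel with R2, giving an effective lower resistance R2' = R2·R_L/(R2+R_L) = 6.917 Ω.
Now apply the divider: V_out = 15.4 × 0.7944 = 12.23 V.
(Unloaded it would be 12.5 V; the load pulls it down.)

V_out ≈ 12.2 V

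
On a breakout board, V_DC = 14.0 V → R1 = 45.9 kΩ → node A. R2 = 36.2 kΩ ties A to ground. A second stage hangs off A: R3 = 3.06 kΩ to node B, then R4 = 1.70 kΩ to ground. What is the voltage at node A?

Looking into the second stage from A: R3 + R4 = 4.760 kΩ appears in parallel with R2.
Effective lower resistance at A: R2 ‖ 4.760 = 4.207 kΩ.
V_A = 14.0 × 4.207/(45.9 + 4.207) = 1.175 V.

V_A ≈ 1.18 V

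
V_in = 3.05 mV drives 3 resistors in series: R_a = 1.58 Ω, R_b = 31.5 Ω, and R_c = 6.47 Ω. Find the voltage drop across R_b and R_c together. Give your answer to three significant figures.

Series total: ΣR = 1.58 + 31.5 + 6.47 = 39.55 Ω.
R_{R_b..R_c} = 31.5 + 6.47 = 37.97 Ω.
By the voltage-divider rule, V = 3.05 × 37.97/39.55 = 2.928 mV.

V ≈ 2.93 mV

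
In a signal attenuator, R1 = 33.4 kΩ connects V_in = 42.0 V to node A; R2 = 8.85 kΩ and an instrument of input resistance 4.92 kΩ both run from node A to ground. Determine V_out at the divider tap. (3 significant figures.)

R2 ‖ R_L = (8.85 × 4.92)/(8.85 + 4.92) = 3.162 kΩ.
Now apply the divider: V_out = 42.0 × 0.08649 = 3.632 V.

V_out ≈ 3.63 V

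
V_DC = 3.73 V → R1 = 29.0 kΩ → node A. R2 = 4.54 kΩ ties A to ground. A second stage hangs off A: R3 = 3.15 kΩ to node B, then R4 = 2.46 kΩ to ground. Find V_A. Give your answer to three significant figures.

The second stage (R3 + R4 = 5.610 kΩ) loads node A in parallel with R2.
Effective lower resistance at A: R2 ‖ 5.610 = 2.509 kΩ.
First divider: V_A = V_DC · 2.509/(29.0 + 2.509) = 0.2970 V.

V_A ≈ 0.297 V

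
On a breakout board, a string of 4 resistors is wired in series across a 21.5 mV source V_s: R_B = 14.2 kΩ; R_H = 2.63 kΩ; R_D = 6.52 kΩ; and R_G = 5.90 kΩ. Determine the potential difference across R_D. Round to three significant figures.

V ≈ 4.79 mV

Total series resistance ΣR = 14.2 + 2.63 + 6.52 + 5.90 = 29.25 kΩ.
Voltage divider: V = V_s · (6.520 / 29.25) = 21.5 × 0.2229 = 4.792 mV.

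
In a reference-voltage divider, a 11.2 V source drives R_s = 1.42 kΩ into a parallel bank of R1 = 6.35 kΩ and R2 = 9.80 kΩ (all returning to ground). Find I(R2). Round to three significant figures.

I ≈ 0.835 mA

Combine the parallel branches: R_p = (1/6.35 + 1/9.80)⁻¹ = 3.853 kΩ.
V_A = 11.2 × 3.853/5.273 = 8.184 V.
I(R2) = V_A / R2 = 8.184/9.80 = 0.8351 mA.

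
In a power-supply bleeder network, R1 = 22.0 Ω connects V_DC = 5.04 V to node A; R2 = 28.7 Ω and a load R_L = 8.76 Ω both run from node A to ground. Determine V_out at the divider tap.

V_out ≈ 1.18 V

R2 ‖ R_L = (28.7 × 8.76)/(28.7 + 8.76) = 6.711 Ω.
Now apply the divider: V_out = 5.04 × 0.2338 = 1.178 V.
(Unloaded it would be 2.85 V; the load pulls it down.)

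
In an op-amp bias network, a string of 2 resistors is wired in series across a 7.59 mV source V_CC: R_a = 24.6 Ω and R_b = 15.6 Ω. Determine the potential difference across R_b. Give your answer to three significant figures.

ΣR = 24.6 + 15.6 = 40.20 Ω.
By the voltage-divider rule, V = 7.59 × 15.60/40.20 = 2.945 mV.

V ≈ 2.95 mV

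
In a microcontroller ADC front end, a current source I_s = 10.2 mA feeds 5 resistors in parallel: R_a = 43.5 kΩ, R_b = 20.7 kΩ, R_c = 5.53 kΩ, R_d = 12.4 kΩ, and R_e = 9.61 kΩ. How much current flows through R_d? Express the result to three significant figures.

I ≈ 1.88 mA

ΣG = 1/43.5 + 1/20.7 + 1/5.53 + 1/12.4 + 1/9.61 = 0.4368.
Current divider: I(R_d) = I_s · G_k/ΣG = 10.2 × (0.08065/0.4368) = 10.2 × 0.1846 = 1.883 mA.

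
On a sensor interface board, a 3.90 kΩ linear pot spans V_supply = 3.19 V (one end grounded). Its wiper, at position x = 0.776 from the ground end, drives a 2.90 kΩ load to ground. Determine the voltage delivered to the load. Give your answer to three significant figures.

V_out ≈ 2.01 V

Lower segment x·R_p = 3.026 kΩ; upper segment (1−x)·R_p = 0.8736 kΩ.
R_L loads the lower segment: effective lower R = 1.481 kΩ.
Then V_out = V_supply · 1.481/(0.8736 + 1.481) = 2.006 V.
(Unloaded: V_out = x·V_supply = 2.48 V.)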